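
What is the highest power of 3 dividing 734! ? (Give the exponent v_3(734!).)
v_3(734!) = 365

Legendre's formula: v_p(n!) = Σ_{k ≥ 1} ⌊n / p^k⌋. For p = 3, n = 734, the terms are:
  ⌊734/3^1⌋ = ⌊734/3⌋ = 244
  ⌊734/3^2⌋ = ⌊734/9⌋ = 81
  ⌊734/3^3⌋ = ⌊734/27⌋ = 27
  ⌊734/3^4⌋ = ⌊734/81⌋ = 9
  ⌊734/3^5⌋ = ⌊734/243⌋ = 3
  ⌊734/3^6⌋ = ⌊734/729⌋ = 1
(the next term ⌊734/3^7⌋ = 0, terminating the sum). Summing: v_3(734!) = 244 + 81 + 27 + 9 + 3 + 1 = 365.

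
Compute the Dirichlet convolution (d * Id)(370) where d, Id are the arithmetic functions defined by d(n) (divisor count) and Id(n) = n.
(d * Id)(370) = 1092

Divisors of 370: [1, 2, 5, 10, 37, 74, 185, 370]. For each d | 370:
  d = 1: d(1) · Id(370/1) = 1 · 370 = 370
  d = 2: d(2) · Id(370/2) = 2 · 185 = 370
  d = 5: d(5) · Id(370/5) = 2 · 74 = 148
  d = 10: d(10) · Id(370/10) = 4 · 37 = 148
  d = 37: d(37) · Id(370/37) = 2 · 10 = 20
  d = 74: d(74) · Id(370/74) = 4 · 5 = 20
  d = 185: d(185) · Id(370/185) = 4 · 2 = 8
  d = 370: d(370) · Id(370/370) = 8 · 1 = 8
Summing: (d * Id)(370) = 370 + 370 + 148 + 148 + 20 + 20 + 8 + 8 = 1092.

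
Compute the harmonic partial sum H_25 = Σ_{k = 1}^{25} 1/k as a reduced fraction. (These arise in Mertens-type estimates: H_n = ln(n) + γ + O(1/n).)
H_25 = 34052522467/8923714800

Direct summation: H_25 = 1 + 1/2 + ... + 1/25. The least common denominator is lcm(1, ..., 25) = 26771144400; over this denominator the numerator is 26771144400 + 13385572200 + 8923714800 + 6692786100 + 5354228880 + 4461857400 + 3824449200 + 3346393050 + 2974571600 + 2677114440 + 2433740400 + 2230928700 + 2059318800 + 1912224600 + 1784742960 + 1673196525 + 1574773200 + 1487285800 + 1409007600 + 1338557220 + 1274816400 + 1216870200 + 1163962800 + 1115464350 + 1070845776 = 102157567401, so H_25 = 102157567401/26771144400; reducing by gcd(102157567401, 26771144400) = 3 gives 34052522467/8923714800 ≈ 3.81596. (The PNT-adjacent estimate ln(25) + γ ≈ 3.79609 matches within O(1/n).)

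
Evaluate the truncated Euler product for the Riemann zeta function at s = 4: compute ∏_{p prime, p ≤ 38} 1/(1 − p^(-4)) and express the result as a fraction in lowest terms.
∏ = 118583889910340935015737417301254569/109564363617893205834674995200000000

The primes p ≤ 38 are [2, 3, 5, 7, 11, 13, 17, 19, 23, 29, 31, 37]. For each prime, (1 − 1/p^4)^(-1) = p^4 / (p^4 − 1). The product is (1 − 1/2^4)^(-1), (1 − 1/3^4)^(-1), (1 − 1/5^4)^(-1), (1 − 1/7^4)^(-1), (1 − 1/11^4)^(-1), (1 − 1/13^4)^(-1), (1 − 1/17^4)^(-1), (1 − 1/19^4)^(-1), (1 − 1/23^4)^(-1), (1 − 1/29^4)^(-1), (1 − 1/31^4)^(-1), (1 − 1/37^4)^(-1) = ∏ p^4 / (p^4 − 1) = 118583889910340935015737417301254569/109564363617893205834674995200000000.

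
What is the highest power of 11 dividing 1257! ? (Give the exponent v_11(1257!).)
v_11(1257!) = 124

Legendre's formula: v_p(n!) = Σ_{k ≥ 1} ⌊n / p^k⌋. For p = 11, n = 1257, the terms are:
  ⌊1257/11^1⌋ = ⌊1257/11⌋ = 114
  ⌊1257/11^2⌋ = ⌊1257/121⌋ = 10
(the next term ⌊1257/11^3⌋ = 0, terminating the sum). Summing: v_11(1257!) = 114 + 10 = 124.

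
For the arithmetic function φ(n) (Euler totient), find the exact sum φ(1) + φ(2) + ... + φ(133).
Σ_{n ≤ 133} φ(n) = 5432

Compute φ(n) for each 1 ≤ n ≤ 133: φ(1) = 1, φ(2) = 1, φ(3) = 2, φ(4) = 2, φ(5) = 4, φ(6) = 2, φ(7) = 6, φ(8) = 4, φ(9) = 6, φ(10) = 4, φ(11) = 10, φ(12) = 4, φ(13) = 12, φ(14) = 6, φ(15) = 8, φ(16) = 8, φ(17) = 16, φ(18) = 6, φ(19) = 18, φ(20) = 8, φ(21) = 12, φ(22) = 10, φ(23) = 22, φ(24) = 8, φ(25) = 20, φ(26) = 12, φ(27) = 18, φ(28) = 12, φ(29) = 28, φ(30) = 8, φ(31) = 30, φ(32) = 16, φ(33) = 20, φ(34) = 16, φ(35) = 24, φ(36) = 12, φ(37) = 36, φ(38) = 18, φ(39) = 24, φ(40) = 16, φ(41) = 40, φ(42) = 12, φ(43) = 42, φ(44) = 20, φ(45) = 24, φ(46) = 22, φ(47) = 46, φ(48) = 16, φ(49) = 42, φ(50) = 20, φ(51) = 32, φ(52) = 24, φ(53) = 52, φ(54) = 18, φ(55) = 40, φ(56) = 24, φ(57) = 36, φ(58) = 28, φ(59) = 58, φ(60) = 16, φ(61) = 60, φ(62) = 30, φ(63) = 36, φ(64) = 32, φ(65) = 48, φ(66) = 20, φ(67) = 66, φ(68) = 32, φ(69) = 44, φ(70) = 24, φ(71) = 70, φ(72) = 24, φ(73) = 72, φ(74) = 36, φ(75) = 40, φ(76) = 36, φ(77) = 60, φ(78) = 24, φ(79) = 78, φ(80) = 32, φ(81) = 54, φ(82) = 40, φ(83) = 82, φ(84) = 24, φ(85) = 64, φ(86) = 42, φ(87) = 56, φ(88) = 40, φ(89) = 88, φ(90) = 24, φ(91) = 72, φ(92) = 44, φ(93) = 60, φ(94) = 46, φ(95) = 72, φ(96) = 32, φ(97) = 96, φ(98) = 42, φ(99) = 60, φ(100) = 40, φ(101) = 100, φ(102) = 32, φ(103) = 102, φ(104) = 48, φ(105) = 48, φ(106) = 52, φ(107) = 106, φ(108) = 36, φ(109) = 108, φ(110) = 40, φ(111) = 72, φ(112) = 48, φ(113) = 112, φ(114) = 36, φ(115) = 88, φ(116) = 56, φ(117) = 72, φ(118) = 58, φ(119) = 96, φ(120) = 32, φ(121) = 110, φ(122) = 60, φ(123) = 80, φ(124) = 60, φ(125) = 100, φ(126) = 36, φ(127) = 126, φ(128) = 64, φ(129) = 84, φ(130) = 48, φ(131) = 130, φ(132) = 40, φ(133) = 108. Summing all 133 values: 5432. (Average order: Σ_{n ≤ x} φ(n) ~ (3/π²) x². For x = 133, (3/π²)·133² ≈ 5376.81.)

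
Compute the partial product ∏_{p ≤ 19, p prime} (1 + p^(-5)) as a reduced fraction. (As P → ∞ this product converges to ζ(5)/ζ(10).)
∏ = 405833785877367637916288/391770333462674252324875

The primes p ≤ 19 are [2, 3, 5, 7, 11, 13, 17, 19]. For each, (1 + 1/p^5) = (p^5 + 1)/p^5. Multiplying these fractions over p ∈ [2, 3, 5, 7, 11, 13, 17, 19] gives 405833785877367637916288/391770333462674252324875. (In the limit P → ∞ this tends to ζ(5)/ζ(10).)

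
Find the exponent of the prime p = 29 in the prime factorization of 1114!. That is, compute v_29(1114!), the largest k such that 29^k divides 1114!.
v_29(1114!) = 39

Legendre's formula: v_p(n!) = Σ_{k ≥ 1} ⌊n / p^k⌋. For p = 29, n = 1114, the terms are:
  ⌊1114/29^1⌋ = ⌊1114/29⌋ = 38
  ⌊1114/29^2⌋ = ⌊1114/841⌋ = 1
(the next term ⌊1114/29^3⌋ = 0, terminating the sum). Summing: v_29(1114!) = 38 + 1 = 39.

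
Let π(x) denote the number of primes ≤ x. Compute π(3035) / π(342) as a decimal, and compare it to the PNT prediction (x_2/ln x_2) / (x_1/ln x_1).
π(3035)/π(342) = 434/68 ≈ 6.3824;  PNT prediction ≈ 6.4580.

π(342) = 68 and π(3035) = 434, so π(3035)/π(342) ≈ 6.3824. The PNT-predicted ratio is (3035/ln(3035)) / (342/ln(342)) ≈ 6.4580. The two agree to within a few percent, as expected.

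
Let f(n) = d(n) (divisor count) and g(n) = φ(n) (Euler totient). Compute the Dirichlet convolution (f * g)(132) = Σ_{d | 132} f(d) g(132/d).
(d * φ)(132) = 336

Divisors of 132: [1, 2, 3, 4, 6, 11, 12, 22, 33, 44, 66, 132]. For each d | 132:
  d = 1: d(1) · φ(132/1) = 1 · 40 = 40
  d = 2: d(2) · φ(132/2) = 2 · 20 = 40
  d = 3: d(3) · φ(132/3) = 2 · 20 = 40
  d = 4: d(4) · φ(132/4) = 3 · 20 = 60
  d = 6: d(6) · φ(132/6) = 4 · 10 = 40
  d = 11: d(11) · φ(132/11) = 2 · 4 = 8
  d = 12: d(12) · φ(132/12) = 6 · 10 = 60
  d = 22: d(22) · φ(132/22) = 4 · 2 = 8
  d = 33: d(33) · φ(132/33) = 4 · 2 = 8
  d = 44: d(44) · φ(132/44) = 6 · 2 = 12
  d = 66: d(66) · φ(132/66) = 8 · 1 = 8
  d = 132: d(132) · φ(132/132) = 12 · 1 = 12
Summing: (d * φ)(132) = 40 + 40 + 40 + 60 + 40 + 8 + 60 + 8 + 8 + 12 + 8 + 12 = 336.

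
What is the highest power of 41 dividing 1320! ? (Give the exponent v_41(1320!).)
v_41(1320!) = 32

Legendre's formula: v_p(n!) = Σ_{k ≥ 1} ⌊n / p^k⌋. For p = 41, n = 1320, the terms are:
  ⌊1320/41^1⌋ = ⌊1320/41⌋ = 32
(the next term ⌊1320/41^2⌋ = 0, terminating the sum). Summing: v_41(1320!) = 32 = 32.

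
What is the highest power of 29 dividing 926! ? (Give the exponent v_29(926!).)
v_29(926!) = 32

Legendre's formula: v_p(n!) = Σ_{k ≥ 1} ⌊n / p^k⌋. For p = 29, n = 926, the terms are:
  ⌊926/29^1⌋ = ⌊926/29⌋ = 31
  ⌊926/29^2⌋ = ⌊926/841⌋ = 1
(the next term ⌊926/29^3⌋ = 0, terminating the sum). Summing: v_29(926!) = 31 + 1 = 32.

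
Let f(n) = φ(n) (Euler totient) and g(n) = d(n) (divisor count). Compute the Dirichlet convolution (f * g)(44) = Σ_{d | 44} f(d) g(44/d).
(φ * d)(44) = 84

Divisors of 44: [1, 2, 4, 11, 22, 44]. For each d | 44:
  d = 1: φ(1) · d(44/1) = 1 · 6 = 6
  d = 2: φ(2) · d(44/2) = 1 · 4 = 4
  d = 4: φ(4) · d(44/4) = 2 · 2 = 4
  d = 11: φ(11) · d(44/11) = 10 · 3 = 30
  d = 22: φ(22) · d(44/22) = 10 · 2 = 20
  d = 44: φ(44) · d(44/44) = 20 · 1 = 20
Summing: (φ * d)(44) = 6 + 4 + 4 + 30 + 20 + 20 = 84.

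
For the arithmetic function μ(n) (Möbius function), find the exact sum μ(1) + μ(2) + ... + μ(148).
Σ_{n ≤ 148} μ(n) = 1

Compute μ(n) for each 1 ≤ n ≤ 148: μ(1) = 1, μ(2) = -1, μ(3) = -1, μ(4) = 0, μ(5) = -1, μ(6) = 1, μ(7) = -1, μ(8) = 0, μ(9) = 0, μ(10) = 1, μ(11) = -1, μ(12) = 0, μ(13) = -1, μ(14) = 1, μ(15) = 1, μ(16) = 0, μ(17) = -1, μ(18) = 0, μ(19) = -1, μ(20) = 0, μ(21) = 1, μ(22) = 1, μ(23) = -1, μ(24) = 0, μ(25) = 0, μ(26) = 1, μ(27) = 0, μ(28) = 0, μ(29) = -1, μ(30) = -1, μ(31) = -1, μ(32) = 0, μ(33) = 1, μ(34) = 1, μ(35) = 1, μ(36) = 0, μ(37) = -1, μ(38) = 1, μ(39) = 1, μ(40) = 0, μ(41) = -1, μ(42) = -1, μ(43) = -1, μ(44) = 0, μ(45) = 0, μ(46) = 1, μ(47) = -1, μ(48) = 0, μ(49) = 0, μ(50) = 0, μ(51) = 1, μ(52) = 0, μ(53) = -1, μ(54) = 0, μ(55) = 1, μ(56) = 0, μ(57) = 1, μ(58) = 1, μ(59) = -1, μ(60) = 0, μ(61) = -1, μ(62) = 1, μ(63) = 0, μ(64) = 0, μ(65) = 1, μ(66) = -1, μ(67) = -1, μ(68) = 0, μ(69) = 1, μ(70) = -1, μ(71) = -1, μ(72) = 0, μ(73) = -1, μ(74) = 1, μ(75) = 0, μ(76) = 0, μ(77) = 1, μ(78) = -1, μ(79) = -1, μ(80) = 0, μ(81) = 0, μ(82) = 1, μ(83) = -1, μ(84) = 0, μ(85) = 1, μ(86) = 1, μ(87) = 1, μ(88) = 0, μ(89) = -1, μ(90) = 0, μ(91) = 1, μ(92) = 0, μ(93) = 1, μ(94) = 1, μ(95) = 1, μ(96) = 0, μ(97) = -1, μ(98) = 0, μ(99) = 0, μ(100) = 0, μ(101) = -1, μ(102) = -1, μ(103) = -1, μ(104) = 0, μ(105) = -1, μ(106) = 1, μ(107) = -1, μ(108) = 0, μ(109) = -1, μ(110) = -1, μ(111) = 1, μ(112) = 0, μ(113) = -1, μ(114) = -1, μ(115) = 1, μ(116) = 0, μ(117) = 0, μ(118) = 1, μ(119) = 1, μ(120) = 0, μ(121) = 0, μ(122) = 1, μ(123) = 1, μ(124) = 0, μ(125) = 0, μ(126) = 0, μ(127) = -1, μ(128) = 0, μ(129) = 1, μ(130) = -1, μ(131) = -1, μ(132) = 0, μ(133) = 1, μ(134) = 1, μ(135) = 0, μ(136) = 0, μ(137) = -1, μ(138) = -1, μ(139) = -1, μ(140) = 0, μ(141) = 1, μ(142) = 1, μ(143) = 1, μ(144) = 0, μ(145) = 1, μ(146) = 1, μ(147) = 0, μ(148) = 0. Summing all 148 values: 1. (Mertens function M(x) = Σ_{n ≤ x} μ(n); on average M(x) should be small (PNT ⟺ M(x) = o(x)).)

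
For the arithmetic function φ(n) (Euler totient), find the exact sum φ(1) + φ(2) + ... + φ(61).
Σ_{n ≤ 61} φ(n) = 1162

Compute φ(n) for each 1 ≤ n ≤ 61: φ(1) = 1, φ(2) = 1, φ(3) = 2, φ(4) = 2, φ(5) = 4, φ(6) = 2, φ(7) = 6, φ(8) = 4, φ(9) = 6, φ(10) = 4, φ(11) = 10, φ(12) = 4, φ(13) = 12, φ(14) = 6, φ(15) = 8, φ(16) = 8, φ(17) = 16, φ(18) = 6, φ(19) = 18, φ(20) = 8, φ(21) = 12, φ(22) = 10, φ(23) = 22, φ(24) = 8, φ(25) = 20, φ(26) = 12, φ(27) = 18, φ(28) = 12, φ(29) = 28, φ(30) = 8, φ(31) = 30, φ(32) = 16, φ(33) = 20, φ(34) = 16, φ(35) = 24, φ(36) = 12, φ(37) = 36, φ(38) = 18, φ(39) = 24, φ(40) = 16, φ(41) = 40, φ(42) = 12, φ(43) = 42, φ(44) = 20, φ(45) = 24, φ(46) = 22, φ(47) = 46, φ(48) = 16, φ(49) = 42, φ(50) = 20, φ(51) = 32, φ(52) = 24, φ(53) = 52, φ(54) = 18, φ(55) = 40, φ(56) = 24, φ(57) = 36, φ(58) = 28, φ(59) = 58, φ(60) = 16, φ(61) = 60. Summing all 61 values: 1162. (Average order: Σ_{n ≤ x} φ(n) ~ (3/π²) x². For x = 61, (3/π²)·61² ≈ 1131.05.)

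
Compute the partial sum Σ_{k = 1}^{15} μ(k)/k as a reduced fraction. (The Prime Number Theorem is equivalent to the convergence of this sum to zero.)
Σ μ(k)/k = 304/5005

Values of μ(k) for 1 ≤ k ≤ 15: μ(1) = 1, μ(2) = -1, μ(3) = -1, μ(5) = -1, μ(6) = 1, μ(7) = -1, μ(10) = 1, μ(11) = -1, μ(13) = -1, μ(14) = 1, μ(15) = 1, with μ = 0 on non-squarefree integers. Summing μ(k)/k for k where μ(k) ≠ 0 gives 304/5005 ≈ 0.0607. (PNT ⟺ this sum → 0 as n → ∞.)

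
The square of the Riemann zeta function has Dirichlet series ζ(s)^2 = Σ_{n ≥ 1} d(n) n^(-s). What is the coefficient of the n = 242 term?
d(242) = 6

ζ(s)^2 = (Σ 1/m^s)(Σ 1/k^s). The coefficient of 1/n^s in the product is the number of ordered pairs (m, k) with mk = n, which equals d(n). For n = 242, divisors are [1, 2, 11, 22, 121, 242], so d(242) = 6.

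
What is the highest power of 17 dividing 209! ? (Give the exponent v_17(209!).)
v_17(209!) = 12

Legendre's formula: v_p(n!) = Σ_{k ≥ 1} ⌊n / p^k⌋. For p = 17, n = 209, the terms are:
  ⌊209/17^1⌋ = ⌊209/17⌋ = 12
(the next term ⌊209/17^2⌋ = 0, terminating the sum). Summing: v_17(209!) = 12 = 12.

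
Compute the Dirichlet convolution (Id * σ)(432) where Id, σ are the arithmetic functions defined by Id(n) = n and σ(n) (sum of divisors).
(Id * σ)(432) = 18318

Divisors of 432: [1, 2, 3, 4, 6, 8, 9, 12, 16, 18, 24, 27, 36, 48, 54, 72, 108, 144, 216, 432]. For each d | 432:
  d = 1: Id(1) · σ(432/1) = 1 · 1240 = 1240
  d = 2: Id(2) · σ(432/2) = 2 · 600 = 1200
  d = 3: Id(3) · σ(432/3) = 3 · 403 = 1209
  d = 4: Id(4) · σ(432/4) = 4 · 280 = 1120
  d = 6: Id(6) · σ(432/6) = 6 · 195 = 1170
  d = 8: Id(8) · σ(432/8) = 8 · 120 = 960
  d = 9: Id(9) · σ(432/9) = 9 · 124 = 1116
  d = 12: Id(12) · σ(432/12) = 12 · 91 = 1092
  d = 16: Id(16) · σ(432/16) = 16 · 40 = 640
  d = 18: Id(18) · σ(432/18) = 18 · 60 = 1080
  d = 24: Id(24) · σ(432/24) = 24 · 39 = 936
  d = 27: Id(27) · σ(432/27) = 27 · 31 = 837
  d = 36: Id(36) · σ(432/36) = 36 · 28 = 1008
  d = 48: Id(48) · σ(432/48) = 48 · 13 = 624
  d = 54: Id(54) · σ(432/54) = 54 · 15 = 810
  d = 72: Id(72) · σ(432/72) = 72 · 12 = 864
  d = 108: Id(108) · σ(432/108) = 108 · 7 = 756
  d = 144: Id(144) · σ(432/144) = 144 · 4 = 576
  d = 216: Id(216) · σ(432/216) = 216 · 3 = 648
  d = 432: Id(432) · σ(432/432) = 432 · 1 = 432
Summing: (Id * σ)(432) = 1240 + 1200 + 1209 + 1120 + 1170 + 960 + 1116 + 1092 + 640 + 1080 + 936 + 837 + 1008 + 624 + 810 + 864 + 756 + 576 + 648 + 432 = 18318.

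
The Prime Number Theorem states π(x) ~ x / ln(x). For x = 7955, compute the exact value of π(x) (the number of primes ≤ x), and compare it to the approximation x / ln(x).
π(7955) = 1005;  x/ln(x) ≈ 885.70;  relative error ≈ 11.87%.

Directly count primes up to 7955: π(7955) = 1005. The PNT approximation gives 7955/ln(7955) ≈ 7955/8.98156 ≈ 885.70. Relative error (π(x) − x/ln(x)) / π(x) ≈ 11.87%; the approximation is known to undercount slightly (Li(x) is a better estimate).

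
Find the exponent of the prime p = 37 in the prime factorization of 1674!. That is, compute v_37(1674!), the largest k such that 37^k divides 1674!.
v_37(1674!) = 46

Legendre's formula: v_p(n!) = Σ_{k ≥ 1} ⌊n / p^k⌋. For p = 37, n = 1674, the terms are:
  ⌊1674/37^1⌋ = ⌊1674/37⌋ = 45
  ⌊1674/37^2⌋ = ⌊1674/1369⌋ = 1
(the next term ⌊1674/37^3⌋ = 0, terminating the sum). Summing: v_37(1674!) = 45 + 1 = 46.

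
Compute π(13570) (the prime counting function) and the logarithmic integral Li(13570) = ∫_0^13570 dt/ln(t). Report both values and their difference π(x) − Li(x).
π(13570) = 1605;  Li(13570) ≈ 1627.14;  π(x) − Li(x) ≈ -22.14.

Direct count of primes ≤ 13570 gives π(13570) = 1605. Numerical evaluation of the logarithmic integral gives Li(13570) ≈ 1627.14. The difference π(x) − Li(x) ≈ -22.14 is typically negative for small/moderate x (Li(x) overestimates), though Littlewood's theorem shows this sign changes infinitely often.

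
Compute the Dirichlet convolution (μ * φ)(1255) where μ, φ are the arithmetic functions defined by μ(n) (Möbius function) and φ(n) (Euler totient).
(μ * φ)(1255) = 747

Divisors of 1255: [1, 5, 251, 1255]. For each d | 1255:
  d = 1: μ(1) · φ(1255/1) = 1 · 1000 = 1000
  d = 5: μ(5) · φ(1255/5) = -1 · 250 = -250
  d = 251: μ(251) · φ(1255/251) = -1 · 4 = -4
  d = 1255: μ(1255) · φ(1255/1255) = 1 · 1 = 1
Summing: (μ * φ)(1255) = 1000 + -250 + -4 + 1 = 747.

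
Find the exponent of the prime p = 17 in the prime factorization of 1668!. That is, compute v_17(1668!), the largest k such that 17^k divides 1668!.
v_17(1668!) = 103

Legendre's formula: v_p(n!) = Σ_{k ≥ 1} ⌊n / p^k⌋. For p = 17, n = 1668, the terms are:
  ⌊1668/17^1⌋ = ⌊1668/17⌋ = 98
  ⌊1668/17^2⌋ = ⌊1668/289⌋ = 5
(the next term ⌊1668/17^3⌋ = 0, terminating the sum). Summing: v_17(1668!) = 98 + 5 = 103.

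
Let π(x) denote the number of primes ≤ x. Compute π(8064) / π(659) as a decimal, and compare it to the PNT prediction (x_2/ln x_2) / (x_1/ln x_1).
π(8064)/π(659) = 1013/120 ≈ 8.4417;  PNT prediction ≈ 8.8298.

π(659) = 120 and π(8064) = 1013, so π(8064)/π(659) ≈ 8.4417. The PNT-predicted ratio is (8064/ln(8064)) / (659/ln(659)) ≈ 8.8298. The two agree to within a few percent, as expected.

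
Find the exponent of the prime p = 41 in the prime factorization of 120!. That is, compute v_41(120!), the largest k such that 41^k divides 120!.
v_41(120!) = 2

Legendre's formula: v_p(n!) = Σ_{k ≥ 1} ⌊n / p^k⌋. For p = 41, n = 120, the terms are:
  ⌊120/41^1⌋ = ⌊120/41⌋ = 2
(the next term ⌊120/41^2⌋ = 0, terminating the sum). Summing: v_41(120!) = 2 = 2.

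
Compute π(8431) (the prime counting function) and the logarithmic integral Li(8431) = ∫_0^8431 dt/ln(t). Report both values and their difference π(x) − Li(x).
π(8431) = 1055;  Li(8431) ≈ 1074.23;  π(x) − Li(x) ≈ -19.23.

Direct count of primes ≤ 8431 gives π(8431) = 1055. Numerical evaluation of the logarithmic integral gives Li(8431) ≈ 1074.23. The difference π(x) − Li(x) ≈ -19.23 is typically negative for small/moderate x (Li(x) overestimates), though Littlewood's theorem shows this sign changes infinitely often.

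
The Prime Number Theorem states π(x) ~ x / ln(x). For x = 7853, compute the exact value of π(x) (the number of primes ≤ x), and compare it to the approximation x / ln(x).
π(7853) = 992;  x/ln(x) ≈ 875.61;  relative error ≈ 11.73%.

Directly count primes up to 7853: π(7853) = 992. The PNT approximation gives 7853/ln(7853) ≈ 7853/8.96865 ≈ 875.61. Relative error (π(x) − x/ln(x)) / π(x) ≈ 11.73%; the approximation is known to undercount slightly (Li(x) is a better estimate).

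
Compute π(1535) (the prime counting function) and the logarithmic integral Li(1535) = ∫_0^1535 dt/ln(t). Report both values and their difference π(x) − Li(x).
π(1535) = 242;  Li(1535) ≈ 252.59;  π(x) − Li(x) ≈ -10.59.

Direct count of primes ≤ 1535 gives π(1535) = 242. Numerical evaluation of the logarithmic integral gives Li(1535) ≈ 252.59. The difference π(x) − Li(x) ≈ -10.59 is typically negative for small/moderate x (Li(x) overestimates), though Littlewood's theorem shows this sign changes infinitely often.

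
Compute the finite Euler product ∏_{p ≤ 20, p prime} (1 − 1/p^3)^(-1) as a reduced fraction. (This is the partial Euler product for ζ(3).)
∏ = 3674541645775/3057655868928

The primes p ≤ 20 are [2, 3, 5, 7, 11, 13, 17, 19]. For each prime, (1 − 1/p^3)^(-1) = p^3 / (p^3 − 1). The product is (1 − 1/2^3)^(-1), (1 − 1/3^3)^(-1), (1 − 1/5^3)^(-1), (1 − 1/7^3)^(-1), (1 − 1/11^3)^(-1), (1 − 1/13^3)^(-1), (1 − 1/17^3)^(-1), (1 − 1/19^3)^(-1) = ∏ p^3 / (p^3 − 1) = 3674541645775/3057655868928.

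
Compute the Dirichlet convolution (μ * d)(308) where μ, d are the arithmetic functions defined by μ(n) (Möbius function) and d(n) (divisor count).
(μ * d)(308) = 1

Divisors of 308: [1, 2, 4, 7, 11, 14, 22, 28, 44, 77, 154, 308]. For each d | 308:
  d = 1: μ(1) · d(308/1) = 1 · 12 = 12
  d = 2: μ(2) · d(308/2) = -1 · 8 = -8
  d = 4: μ(4) · d(308/4) = 0 · 4 = 0
  d = 7: μ(7) · d(308/7) = -1 · 6 = -6
  d = 11: μ(11) · d(308/11) = -1 · 6 = -6
  d = 14: μ(14) · d(308/14) = 1 · 4 = 4
  d = 22: μ(22) · d(308/22) = 1 · 4 = 4
  d = 28: μ(28) · d(308/28) = 0 · 2 = 0
  d = 44: μ(44) · d(308/44) = 0 · 2 = 0
  d = 77: μ(77) · d(308/77) = 1 · 3 = 3
  d = 154: μ(154) · d(308/154) = -1 · 2 = -2
  d = 308: μ(308) · d(308/308) = 0 · 1 = 0
Summing: (μ * d)(308) = 12 + -8 + 0 + -6 + -6 + 4 + 4 + 0 + 0 + 3 + -2 + 0 = 1.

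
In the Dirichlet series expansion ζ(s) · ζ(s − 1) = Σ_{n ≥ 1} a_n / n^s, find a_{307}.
σ(307) = 308

In the product (Σ m^0/m^s)(Σ k / k^s) = Σ (Σ_{d | n} d) / n^s, the coefficient of 1/n^s is σ(n) = Σ_{d | n} d. For n = 307, divisors are [1, 307]; summing: σ(307) = 308.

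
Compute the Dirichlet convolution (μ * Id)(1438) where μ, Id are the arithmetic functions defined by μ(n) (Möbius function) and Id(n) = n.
(μ * Id)(1438) = 718

Divisors of 1438: [1, 2, 719, 1438]. For each d | 1438:
  d = 1: μ(1) · Id(1438/1) = 1 · 1438 = 1438
  d = 2: μ(2) · Id(1438/2) = -1 · 719 = -719
  d = 719: μ(719) · Id(1438/719) = -1 · 2 = -2
  d = 1438: μ(1438) · Id(1438/1438) = 1 · 1 = 1
Summing: (μ * Id)(1438) = 1438 + -719 + -2 + 1 = 718.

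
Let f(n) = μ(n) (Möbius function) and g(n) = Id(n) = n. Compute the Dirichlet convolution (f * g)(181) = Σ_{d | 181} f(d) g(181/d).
(μ * Id)(181) = 180

Divisors of 181: [1, 181]. For each d | 181:
  d = 1: μ(1) · Id(181/1) = 1 · 181 = 181
  d = 181: μ(181) · Id(181/181) = -1 · 1 = -1
Summing: (μ * Id)(181) = 181 + -1 = 180.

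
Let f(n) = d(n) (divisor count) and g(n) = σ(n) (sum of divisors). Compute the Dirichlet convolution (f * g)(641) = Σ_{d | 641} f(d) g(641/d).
(d * σ)(641) = 644

Divisors of 641: [1, 641]. For each d | 641:
  d = 1: d(1) · σ(641/1) = 1 · 642 = 642
  d = 641: d(641) · σ(641/641) = 2 · 1 = 2
Summing: (d * σ)(641) = 642 + 2 = 644.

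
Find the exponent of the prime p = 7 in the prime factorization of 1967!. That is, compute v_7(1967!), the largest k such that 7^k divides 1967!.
v_7(1967!) = 326

Legendre's formula: v_p(n!) = Σ_{k ≥ 1} ⌊n / p^k⌋. For p = 7, n = 1967, the terms are:
  ⌊1967/7^1⌋ = ⌊1967/7⌋ = 281
  ⌊1967/7^2⌋ = ⌊1967/49⌋ = 40
  ⌊1967/7^3⌋ = ⌊1967/343⌋ = 5
(the next term ⌊1967/7^4⌋ = 0, terminating the sum). Summing: v_7(1967!) = 281 + 40 + 5 = 326.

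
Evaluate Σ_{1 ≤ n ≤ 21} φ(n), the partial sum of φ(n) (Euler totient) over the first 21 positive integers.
Σ_{n ≤ 21} φ(n) = 140

Compute φ(n) for each 1 ≤ n ≤ 21: φ(1) = 1, φ(2) = 1, φ(3) = 2, φ(4) = 2, φ(5) = 4, φ(6) = 2, φ(7) = 6, φ(8) = 4, φ(9) = 6, φ(10) = 4, φ(11) = 10, φ(12) = 4, φ(13) = 12, φ(14) = 6, φ(15) = 8, φ(16) = 8, φ(17) = 16, φ(18) = 6, φ(19) = 18, φ(20) = 8, φ(21) = 12. Summing all 21 values: 140. (Average order: Σ_{n ≤ x} φ(n) ~ (3/π²) x². For x = 21, (3/π²)·21² ≈ 134.05.)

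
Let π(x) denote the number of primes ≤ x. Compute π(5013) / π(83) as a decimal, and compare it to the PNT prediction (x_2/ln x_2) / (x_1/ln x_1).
π(5013)/π(83) = 672/23 ≈ 29.2174;  PNT prediction ≈ 31.3256.

π(83) = 23 and π(5013) = 672, so π(5013)/π(83) ≈ 29.2174. The PNT-predicted ratio is (5013/ln(5013)) / (83/ln(83)) ≈ 31.3256. The two agree to within a few percent, as expected.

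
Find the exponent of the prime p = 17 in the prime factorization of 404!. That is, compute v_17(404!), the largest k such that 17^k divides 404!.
v_17(404!) = 24

Legendre's formula: v_p(n!) = Σ_{k ≥ 1} ⌊n / p^k⌋. For p = 17, n = 404, the terms are:
  ⌊404/17^1⌋ = ⌊404/17⌋ = 23
  ⌊404/17^2⌋ = ⌊404/289⌋ = 1
(the next term ⌊404/17^3⌋ = 0, terminating the sum). Summing: v_17(404!) = 23 + 1 = 24.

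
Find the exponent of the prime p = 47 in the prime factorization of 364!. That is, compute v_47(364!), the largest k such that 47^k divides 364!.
v_47(364!) = 7

Legendre's formula: v_p(n!) = Σ_{k ≥ 1} ⌊n / p^k⌋. For p = 47, n = 364, the terms are:
  ⌊364/47^1⌋ = ⌊364/47⌋ = 7
(the next term ⌊364/47^2⌋ = 0, terminating the sum). Summing: v_47(364!) = 7 = 7.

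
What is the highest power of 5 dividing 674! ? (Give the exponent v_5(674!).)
v_5(674!) = 166

Legendre's formula: v_p(n!) = Σ_{k ≥ 1} ⌊n / p^k⌋. For p = 5, n = 674, the terms are:
  ⌊674/5^1⌋ = ⌊674/5⌋ = 134
  ⌊674/5^2⌋ = ⌊674/25⌋ = 26
  ⌊674/5^3⌋ = ⌊674/125⌋ = 5
  ⌊674/5^4⌋ = ⌊674/625⌋ = 1
(the next term ⌊674/5^5⌋ = 0, terminating the sum). Summing: v_5(674!) = 134 + 26 + 5 + 1 = 166.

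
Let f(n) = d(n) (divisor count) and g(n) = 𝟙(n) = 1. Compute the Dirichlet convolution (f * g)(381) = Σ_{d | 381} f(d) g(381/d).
(d * 𝟙)(381) = 9

Divisors of 381: [1, 3, 127, 381]. For each d | 381:
  d = 1: d(1) · 𝟙(381/1) = 1 · 1 = 1
  d = 3: d(3) · 𝟙(381/3) = 2 · 1 = 2
  d = 127: d(127) · 𝟙(381/127) = 2 · 1 = 2
  d = 381: d(381) · 𝟙(381/381) = 4 · 1 = 4
Summing: (d * 𝟙)(381) = 1 + 2 + 2 + 4 = 9.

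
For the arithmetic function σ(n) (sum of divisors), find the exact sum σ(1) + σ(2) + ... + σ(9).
Σ_{n ≤ 9} σ(n) = 69

Compute σ(n) for each 1 ≤ n ≤ 9: σ(1) = 1, σ(2) = 3, σ(3) = 4, σ(4) = 7, σ(5) = 6, σ(6) = 12, σ(7) = 8, σ(8) = 15, σ(9) = 13. Summing all 9 values: 69. (Average order: Σ_{n ≤ x} σ(n) ~ (π²/12) x². For x = 9, (π²/12)·9² ≈ 66.62.)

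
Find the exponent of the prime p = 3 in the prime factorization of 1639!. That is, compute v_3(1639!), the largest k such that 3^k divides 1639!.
v_3(1639!) = 816

Legendre's formula: v_p(n!) = Σ_{k ≥ 1} ⌊n / p^k⌋. For p = 3, n = 1639, the terms are:
  ⌊1639/3^1⌋ = ⌊1639/3⌋ = 546
  ⌊1639/3^2⌋ = ⌊1639/9⌋ = 182
  ⌊1639/3^3⌋ = ⌊1639/27⌋ = 60
  ⌊1639/3^4⌋ = ⌊1639/81⌋ = 20
  ⌊1639/3^5⌋ = ⌊1639/243⌋ = 6
  ⌊1639/3^6⌋ = ⌊1639/729⌋ = 2
(the next term ⌊1639/3^7⌋ = 0, terminating the sum). Summing: v_3(1639!) = 546 + 182 + 60 + 20 + 6 + 2 = 816.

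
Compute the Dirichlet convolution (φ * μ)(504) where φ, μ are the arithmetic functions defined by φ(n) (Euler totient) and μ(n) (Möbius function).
(φ * μ)(504) = 40

Divisors of 504: [1, 2, 3, 4, 6, 7, 8, 9, 12, 14, 18, 21, 24, 28, 36, 42, 56, 63, 72, 84, 126, 168, 252, 504]. For each d | 504:
  d = 1: φ(1) · μ(504/1) = 1 · 0 = 0
  d = 2: φ(2) · μ(504/2) = 1 · 0 = 0
  d = 3: φ(3) · μ(504/3) = 2 · 0 = 0
  d = 4: φ(4) · μ(504/4) = 2 · 0 = 0
  d = 6: φ(6) · μ(504/6) = 2 · 0 = 0
  d = 7: φ(7) · μ(504/7) = 6 · 0 = 0
  d = 8: φ(8) · μ(504/8) = 4 · 0 = 0
  d = 9: φ(9) · μ(504/9) = 6 · 0 = 0
  d = 12: φ(12) · μ(504/12) = 4 · -1 = -4
  d = 14: φ(14) · μ(504/14) = 6 · 0 = 0
  d = 18: φ(18) · μ(504/18) = 6 · 0 = 0
  d = 21: φ(21) · μ(504/21) = 12 · 0 = 0
  d = 24: φ(24) · μ(504/24) = 8 · 1 = 8
  d = 28: φ(28) · μ(504/28) = 12 · 0 = 0
  d = 36: φ(36) · μ(504/36) = 12 · 1 = 12
  d = 42: φ(42) · μ(504/42) = 12 · 0 = 0
  d = 56: φ(56) · μ(504/56) = 24 · 0 = 0
  d = 63: φ(63) · μ(504/63) = 36 · 0 = 0
  d = 72: φ(72) · μ(504/72) = 24 · -1 = -24
  d = 84: φ(84) · μ(504/84) = 24 · 1 = 24
  d = 126: φ(126) · μ(504/126) = 36 · 0 = 0
  d = 168: φ(168) · μ(504/168) = 48 · -1 = -48
  d = 252: φ(252) · μ(504/252) = 72 · -1 = -72
  d = 504: φ(504) · μ(504/504) = 144 · 1 = 144
Summing: (φ * μ)(504) = 0 + 0 + 0 + 0 + 0 + 0 + 0 + 0 + -4 + 0 + 0 + 0 + 8 + 0 + 12 + 0 + 0 + 0 + -24 + 24 + 0 + -48 + -72 + 144 = 40.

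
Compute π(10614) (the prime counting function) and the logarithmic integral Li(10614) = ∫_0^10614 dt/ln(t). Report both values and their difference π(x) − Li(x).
π(10614) = 1295;  Li(10614) ≈ 1312.58;  π(x) − Li(x) ≈ -17.58.

Direct count of primes ≤ 10614 gives π(10614) = 1295. Numerical evaluation of the logarithmic integral gives Li(10614) ≈ 1312.58. The difference π(x) − Li(x) ≈ -17.58 is typically negative for small/moderate x (Li(x) overestimates), though Littlewood's theorem shows this sign changes infinitely often.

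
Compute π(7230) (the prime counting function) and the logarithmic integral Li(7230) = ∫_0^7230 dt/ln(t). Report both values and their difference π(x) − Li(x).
π(7230) = 924;  Li(7230) ≈ 940.26;  π(x) − Li(x) ≈ -16.26.

Direct count of primes ≤ 7230 gives π(7230) = 924. Numerical evaluation of the logarithmic integral gives Li(7230) ≈ 940.26. The difference π(x) − Li(x) ≈ -16.26 is typically negative for small/moderate x (Li(x) overestimates), though Littlewood's theorem shows this sign changes infinitely often.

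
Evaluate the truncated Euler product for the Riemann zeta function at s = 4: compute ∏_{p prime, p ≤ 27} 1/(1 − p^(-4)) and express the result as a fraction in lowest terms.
∏ = 179711034607426083154393/166042662475294310400000

The primes p ≤ 27 are [2, 3, 5, 7, 11, 13, 17, 19, 23]. For each prime, (1 − 1/p^4)^(-1) = p^4 / (p^4 − 1). The product is (1 − 1/2^4)^(-1), (1 − 1/3^4)^(-1), (1 − 1/5^4)^(-1), (1 − 1/7^4)^(-1), (1 − 1/11^4)^(-1), (1 − 1/13^4)^(-1), (1 − 1/17^4)^(-1), (1 − 1/19^4)^(-1), (1 − 1/23^4)^(-1) = ∏ p^4 / (p^4 − 1) = 179711034607426083154393/166042662475294310400000.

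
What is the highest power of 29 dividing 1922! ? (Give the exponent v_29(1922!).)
v_29(1922!) = 68

Legendre's formula: v_p(n!) = Σ_{k ≥ 1} ⌊n / p^k⌋. For p = 29, n = 1922, the terms are:
  ⌊1922/29^1⌋ = ⌊1922/29⌋ = 66
  ⌊1922/29^2⌋ = ⌊1922/841⌋ = 2
(the next term ⌊1922/29^3⌋ = 0, terminating the sum). Summing: v_29(1922!) = 66 + 2 = 68.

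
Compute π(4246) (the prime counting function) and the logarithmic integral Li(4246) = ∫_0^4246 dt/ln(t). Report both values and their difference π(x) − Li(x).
π(4246) = 582;  Li(4246) ≈ 594.92;  π(x) − Li(x) ≈ -12.92.

Direct count of primes ≤ 4246 gives π(4246) = 582. Numerical evaluation of the logarithmic integral gives Li(4246) ≈ 594.92. The difference π(x) − Li(x) ≈ -12.92 is typically negative for small/moderate x (Li(x) overestimates), though Littlewood's theorem shows this sign changes infinitely often.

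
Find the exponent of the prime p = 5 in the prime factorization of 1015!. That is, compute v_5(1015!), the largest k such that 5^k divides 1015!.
v_5(1015!) = 252

Legendre's formula: v_p(n!) = Σ_{k ≥ 1} ⌊n / p^k⌋. For p = 5, n = 1015, the terms are:
  ⌊1015/5^1⌋ = ⌊1015/5⌋ = 203
  ⌊1015/5^2⌋ = ⌊1015/25⌋ = 40
  ⌊1015/5^3⌋ = ⌊1015/125⌋ = 8
  ⌊1015/5^4⌋ = ⌊1015/625⌋ = 1
(the next term ⌊1015/5^5⌋ = 0, terminating the sum). Summing: v_5(1015!) = 203 + 40 + 8 + 1 = 252.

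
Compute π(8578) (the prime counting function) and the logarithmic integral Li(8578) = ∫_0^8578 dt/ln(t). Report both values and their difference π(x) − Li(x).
π(8578) = 1068;  Li(8578) ≈ 1090.48;  π(x) − Li(x) ≈ -22.48.

Direct count of primes ≤ 8578 gives π(8578) = 1068. Numerical evaluation of the logarithmic integral gives Li(8578) ≈ 1090.48. The difference π(x) − Li(x) ≈ -22.48 is typically negative for small/moderate x (Li(x) overestimates), though Littlewood's theorem shows this sign changes infinitely often.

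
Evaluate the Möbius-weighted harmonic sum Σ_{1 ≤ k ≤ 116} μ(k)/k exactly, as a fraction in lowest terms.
Σ μ(k)/k = -11695632086357284237991577642263648122717789/451572209148822968402074375593480892761066957

Values of μ(k) for 1 ≤ k ≤ 116: μ(1) = 1, μ(2) = -1, μ(3) = -1, μ(5) = -1, μ(6) = 1, μ(7) = -1, μ(10) = 1, μ(11) = -1, μ(13) = -1, μ(14) = 1, μ(15) = 1, μ(17) = -1, μ(19) = -1, μ(21) = 1, μ(22) = 1, μ(23) = -1, μ(26) = 1, μ(29) = -1, μ(30) = -1, μ(31) = -1, μ(33) = 1, μ(34) = 1, μ(35) = 1, μ(37) = -1, μ(38) = 1, μ(39) = 1, μ(41) = -1, μ(42) = -1, μ(43) = -1, μ(46) = 1, μ(47) = -1, μ(51) = 1, μ(53) = -1, μ(55) = 1, μ(57) = 1, μ(58) = 1, μ(59) = -1, μ(61) = -1, μ(62) = 1, μ(65) = 1, μ(66) = -1, μ(67) = -1, μ(69) = 1, μ(70) = -1, μ(71) = -1, μ(73) = -1, μ(74) = 1, μ(77) = 1, μ(78) = -1, μ(79) = -1, μ(82) = 1, μ(83) = -1, μ(85) = 1, μ(86) = 1, μ(87) = 1, μ(89) = -1, μ(91) = 1, μ(93) = 1, μ(94) = 1, μ(95) = 1, μ(97) = -1, μ(101) = -1, μ(102) = -1, μ(103) = -1, μ(105) = -1, μ(106) = 1, μ(107) = -1, μ(109) = -1, μ(110) = -1, μ(111) = 1, μ(113) = -1, μ(114) = -1, μ(115) = 1, with μ = 0 on non-squarefree integers. Summing μ(k)/k for k where μ(k) ≠ 0 gives -11695632086357284237991577642263648122717789/451572209148822968402074375593480892761066957 ≈ -0.0259. (PNT ⟺ this sum → 0 as n → ∞.)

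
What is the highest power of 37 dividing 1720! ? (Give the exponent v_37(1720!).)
v_37(1720!) = 47

Legendre's formula: v_p(n!) = Σ_{k ≥ 1} ⌊n / p^k⌋. For p = 37, n = 1720, the terms are:
  ⌊1720/37^1⌋ = ⌊1720/37⌋ = 46
  ⌊1720/37^2⌋ = ⌊1720/1369⌋ = 1
(the next term ⌊1720/37^3⌋ = 0, terminating the sum). Summing: v_37(1720!) = 46 + 1 = 47.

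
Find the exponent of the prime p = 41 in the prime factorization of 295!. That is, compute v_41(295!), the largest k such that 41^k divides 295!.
v_41(295!) = 7

Legendre's formula: v_p(n!) = Σ_{k ≥ 1} ⌊n / p^k⌋. For p = 41, n = 295, the terms are:
  ⌊295/41^1⌋ = ⌊295/41⌋ = 7
(the next term ⌊295/41^2⌋ = 0, terminating the sum). Summing: v_41(295!) = 7 = 7.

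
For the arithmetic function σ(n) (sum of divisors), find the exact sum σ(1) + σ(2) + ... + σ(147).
Σ_{n ≤ 147} σ(n) = 17816

Compute σ(n) for each 1 ≤ n ≤ 147: σ(1) = 1, σ(2) = 3, σ(3) = 4, σ(4) = 7, σ(5) = 6, σ(6) = 12, σ(7) = 8, σ(8) = 15, σ(9) = 13, σ(10) = 18, σ(11) = 12, σ(12) = 28, σ(13) = 14, σ(14) = 24, σ(15) = 24, σ(16) = 31, σ(17) = 18, σ(18) = 39, σ(19) = 20, σ(20) = 42, σ(21) = 32, σ(22) = 36, σ(23) = 24, σ(24) = 60, σ(25) = 31, σ(26) = 42, σ(27) = 40, σ(28) = 56, σ(29) = 30, σ(30) = 72, σ(31) = 32, σ(32) = 63, σ(33) = 48, σ(34) = 54, σ(35) = 48, σ(36) = 91, σ(37) = 38, σ(38) = 60, σ(39) = 56, σ(40) = 90, σ(41) = 42, σ(42) = 96, σ(43) = 44, σ(44) = 84, σ(45) = 78, σ(46) = 72, σ(47) = 48, σ(48) = 124, σ(49) = 57, σ(50) = 93, σ(51) = 72, σ(52) = 98, σ(53) = 54, σ(54) = 120, σ(55) = 72, σ(56) = 120, σ(57) = 80, σ(58) = 90, σ(59) = 60, σ(60) = 168, σ(61) = 62, σ(62) = 96, σ(63) = 104, σ(64) = 127, σ(65) = 84, σ(66) = 144, σ(67) = 68, σ(68) = 126, σ(69) = 96, σ(70) = 144, σ(71) = 72, σ(72) = 195, σ(73) = 74, σ(74) = 114, σ(75) = 124, σ(76) = 140, σ(77) = 96, σ(78) = 168, σ(79) = 80, σ(80) = 186, σ(81) = 121, σ(82) = 126, σ(83) = 84, σ(84) = 224, σ(85) = 108, σ(86) = 132, σ(87) = 120, σ(88) = 180, σ(89) = 90, σ(90) = 234, σ(91) = 112, σ(92) = 168, σ(93) = 128, σ(94) = 144, σ(95) = 120, σ(96) = 252, σ(97) = 98, σ(98) = 171, σ(99) = 156, σ(100) = 217, σ(101) = 102, σ(102) = 216, σ(103) = 104, σ(104) = 210, σ(105) = 192, σ(106) = 162, σ(107) = 108, σ(108) = 280, σ(109) = 110, σ(110) = 216, σ(111) = 152, σ(112) = 248, σ(113) = 114, σ(114) = 240, σ(115) = 144, σ(116) = 210, σ(117) = 182, σ(118) = 180, σ(119) = 144, σ(120) = 360, σ(121) = 133, σ(122) = 186, σ(123) = 168, σ(124) = 224, σ(125) = 156, σ(126) = 312, σ(127) = 128, σ(128) = 255, σ(129) = 176, σ(130) = 252, σ(131) = 132, σ(132) = 336, σ(133) = 160, σ(134) = 204, σ(135) = 240, σ(136) = 270, σ(137) = 138, σ(138) = 288, σ(139) = 140, σ(140) = 336, σ(141) = 192, σ(142) = 216, σ(143) = 168, σ(144) = 403, σ(145) = 180, σ(146) = 222, σ(147) = 228. Summing all 147 values: 17816. (Average order: Σ_{n ≤ x} σ(n) ~ (π²/12) x². For x = 147, (π²/12)·147² ≈ 17772.69.)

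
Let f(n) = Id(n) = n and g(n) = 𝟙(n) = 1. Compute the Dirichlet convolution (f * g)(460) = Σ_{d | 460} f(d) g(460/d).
(Id * 𝟙)(460) = 1008

Divisors of 460: [1, 2, 4, 5, 10, 20, 23, 46, 92, 115, 230, 460]. For each d | 460:
  d = 1: Id(1) · 𝟙(460/1) = 1 · 1 = 1
  d = 2: Id(2) · 𝟙(460/2) = 2 · 1 = 2
  d = 4: Id(4) · 𝟙(460/4) = 4 · 1 = 4
  d = 5: Id(5) · 𝟙(460/5) = 5 · 1 = 5
  d = 10: Id(10) · 𝟙(460/10) = 10 · 1 = 10
  d = 20: Id(20) · 𝟙(460/20) = 20 · 1 = 20
  d = 23: Id(23) · 𝟙(460/23) = 23 · 1 = 23
  d = 46: Id(46) · 𝟙(460/46) = 46 · 1 = 46
  d = 92: Id(92) · 𝟙(460/92) = 92 · 1 = 92
  d = 115: Id(115) · 𝟙(460/115) = 115 · 1 = 115
  d = 230: Id(230) · 𝟙(460/230) = 230 · 1 = 230
  d = 460: Id(460) · 𝟙(460/460) = 460 · 1 = 460
Summing: (Id * 𝟙)(460) = 1 + 2 + 4 + 5 + 10 + 20 + 23 + 46 + 92 + 115 + 230 + 460 = 1008.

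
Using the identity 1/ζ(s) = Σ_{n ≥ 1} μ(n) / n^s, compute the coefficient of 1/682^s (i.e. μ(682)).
μ(682) = -1

Factor n = 682 = 2 · 11 · 31. μ(n) = 0 if any exponent ≥ 2 (not squarefree); otherwise μ(n) = (−1)^{ω(n)} where ω(n) is the number of distinct prime factors. Applying: μ(682) = -1.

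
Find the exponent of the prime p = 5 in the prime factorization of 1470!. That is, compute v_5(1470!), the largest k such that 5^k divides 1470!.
v_5(1470!) = 365

Legendre's formula: v_p(n!) = Σ_{k ≥ 1} ⌊n / p^k⌋. For p = 5, n = 1470, the terms are:
  ⌊1470/5^1⌋ = ⌊1470/5⌋ = 294
  ⌊1470/5^2⌋ = ⌊1470/25⌋ = 58
  ⌊1470/5^3⌋ = ⌊1470/125⌋ = 11
  ⌊1470/5^4⌋ = ⌊1470/625⌋ = 2
(the next term ⌊1470/5^5⌋ = 0, terminating the sum). Summing: v_5(1470!) = 294 + 58 + 11 + 2 = 365.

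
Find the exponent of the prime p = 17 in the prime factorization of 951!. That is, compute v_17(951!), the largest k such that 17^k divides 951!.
v_17(951!) = 58

Legendre's formula: v_p(n!) = Σ_{k ≥ 1} ⌊n / p^k⌋. For p = 17, n = 951, the terms are:
  ⌊951/17^1⌋ = ⌊951/17⌋ = 55
  ⌊951/17^2⌋ = ⌊951/289⌋ = 3
(the next term ⌊951/17^3⌋ = 0, terminating the sum). Summing: v_17(951!) = 55 + 3 = 58.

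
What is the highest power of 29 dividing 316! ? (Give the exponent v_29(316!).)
v_29(316!) = 10

Legendre's formula: v_p(n!) = Σ_{k ≥ 1} ⌊n / p^k⌋. For p = 29, n = 316, the terms are:
  ⌊316/29^1⌋ = ⌊316/29⌋ = 10
(the next term ⌊316/29^2⌋ = 0, terminating the sum). Summing: v_29(316!) = 10 = 10.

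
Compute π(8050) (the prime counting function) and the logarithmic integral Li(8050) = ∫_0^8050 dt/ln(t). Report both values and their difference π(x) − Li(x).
π(8050) = 1011;  Li(8050) ≈ 1031.98;  π(x) − Li(x) ≈ -20.98.

Direct count of primes ≤ 8050 gives π(8050) = 1011. Numerical evaluation of the logarithmic integral gives Li(8050) ≈ 1031.98. The difference π(x) − Li(x) ≈ -20.98 is typically negative for small/moderate x (Li(x) overestimates), though Littlewood's theorem shows this sign changes infinitely often.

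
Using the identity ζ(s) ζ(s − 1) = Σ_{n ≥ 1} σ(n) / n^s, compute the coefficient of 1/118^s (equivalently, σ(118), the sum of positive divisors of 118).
σ(118) = 180

In the product (Σ m^0/m^s)(Σ k / k^s) = Σ (Σ_{d | n} d) / n^s, the coefficient of 1/n^s is σ(n) = Σ_{d | n} d. For n = 118, divisors are [1, 2, 59, 118]; summing: σ(118) = 180.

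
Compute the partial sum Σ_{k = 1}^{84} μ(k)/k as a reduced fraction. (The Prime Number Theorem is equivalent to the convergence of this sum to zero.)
Σ μ(k)/k = -223590076836035175208867029720/8902150522975861711854133933093

Values of μ(k) for 1 ≤ k ≤ 84: μ(1) = 1, μ(2) = -1, μ(3) = -1, μ(5) = -1, μ(6) = 1, μ(7) = -1, μ(10) = 1, μ(11) = -1, μ(13) = -1, μ(14) = 1, μ(15) = 1, μ(17) = -1, μ(19) = -1, μ(21) = 1, μ(22) = 1, μ(23) = -1, μ(26) = 1, μ(29) = -1, μ(30) = -1, μ(31) = -1, μ(33) = 1, μ(34) = 1, μ(35) = 1, μ(37) = -1, μ(38) = 1, μ(39) = 1, μ(41) = -1, μ(42) = -1, μ(43) = -1, μ(46) = 1, μ(47) = -1, μ(51) = 1, μ(53) = -1, μ(55) = 1, μ(57) = 1, μ(58) = 1, μ(59) = -1, μ(61) = -1, μ(62) = 1, μ(65) = 1, μ(66) = -1, μ(67) = -1, μ(69) = 1, μ(70) = -1, μ(71) = -1, μ(73) = -1, μ(74) = 1, μ(77) = 1, μ(78) = -1, μ(79) = -1, μ(82) = 1, μ(83) = -1, with μ = 0 on non-squarefree integers. Summing μ(k)/k for k where μ(k) ≠ 0 gives -223590076836035175208867029720/8902150522975861711854133933093 ≈ -0.0251. (PNT ⟺ this sum → 0 as n → ∞.)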